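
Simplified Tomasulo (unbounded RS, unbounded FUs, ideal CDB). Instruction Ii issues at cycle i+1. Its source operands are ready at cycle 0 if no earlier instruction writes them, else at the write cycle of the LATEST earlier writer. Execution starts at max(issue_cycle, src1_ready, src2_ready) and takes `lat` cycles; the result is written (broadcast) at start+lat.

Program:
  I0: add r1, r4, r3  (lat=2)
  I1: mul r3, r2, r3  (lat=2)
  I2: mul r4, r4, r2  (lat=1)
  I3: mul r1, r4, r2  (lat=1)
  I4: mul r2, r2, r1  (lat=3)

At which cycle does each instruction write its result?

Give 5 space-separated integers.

I0 add r1: issue@1 deps=(None,None) exec_start@1 write@3
I1 mul r3: issue@2 deps=(None,None) exec_start@2 write@4
I2 mul r4: issue@3 deps=(None,None) exec_start@3 write@4
I3 mul r1: issue@4 deps=(2,None) exec_start@4 write@5
I4 mul r2: issue@5 deps=(None,3) exec_start@5 write@8

Answer: 3 4 4 5 8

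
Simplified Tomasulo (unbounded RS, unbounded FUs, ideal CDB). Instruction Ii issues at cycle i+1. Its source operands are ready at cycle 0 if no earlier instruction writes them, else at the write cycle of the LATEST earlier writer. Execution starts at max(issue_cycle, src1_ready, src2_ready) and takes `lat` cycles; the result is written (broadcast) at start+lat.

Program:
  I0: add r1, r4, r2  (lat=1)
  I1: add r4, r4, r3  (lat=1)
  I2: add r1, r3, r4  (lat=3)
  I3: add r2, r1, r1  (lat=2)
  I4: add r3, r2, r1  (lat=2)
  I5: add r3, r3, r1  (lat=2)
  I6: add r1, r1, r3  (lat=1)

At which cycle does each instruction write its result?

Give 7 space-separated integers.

Answer: 2 3 6 8 10 12 13

Derivation:
I0 add r1: issue@1 deps=(None,None) exec_start@1 write@2
I1 add r4: issue@2 deps=(None,None) exec_start@2 write@3
I2 add r1: issue@3 deps=(None,1) exec_start@3 write@6
I3 add r2: issue@4 deps=(2,2) exec_start@6 write@8
I4 add r3: issue@5 deps=(3,2) exec_start@8 write@10
I5 add r3: issue@6 deps=(4,2) exec_start@10 write@12
I6 add r1: issue@7 deps=(2,5) exec_start@12 write@13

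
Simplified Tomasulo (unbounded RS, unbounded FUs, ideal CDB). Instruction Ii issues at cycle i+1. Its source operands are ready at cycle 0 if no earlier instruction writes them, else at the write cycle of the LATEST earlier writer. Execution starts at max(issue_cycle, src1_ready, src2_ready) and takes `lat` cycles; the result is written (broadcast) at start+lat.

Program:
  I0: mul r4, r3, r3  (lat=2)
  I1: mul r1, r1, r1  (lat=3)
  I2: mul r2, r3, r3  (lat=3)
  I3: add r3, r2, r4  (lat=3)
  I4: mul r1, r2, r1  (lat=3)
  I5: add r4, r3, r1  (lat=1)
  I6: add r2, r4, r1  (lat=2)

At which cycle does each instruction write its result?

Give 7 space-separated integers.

Answer: 3 5 6 9 9 10 12

Derivation:
I0 mul r4: issue@1 deps=(None,None) exec_start@1 write@3
I1 mul r1: issue@2 deps=(None,None) exec_start@2 write@5
I2 mul r2: issue@3 deps=(None,None) exec_start@3 write@6
I3 add r3: issue@4 deps=(2,0) exec_start@6 write@9
I4 mul r1: issue@5 deps=(2,1) exec_start@6 write@9
I5 add r4: issue@6 deps=(3,4) exec_start@9 write@10
I6 add r2: issue@7 deps=(5,4) exec_start@10 write@12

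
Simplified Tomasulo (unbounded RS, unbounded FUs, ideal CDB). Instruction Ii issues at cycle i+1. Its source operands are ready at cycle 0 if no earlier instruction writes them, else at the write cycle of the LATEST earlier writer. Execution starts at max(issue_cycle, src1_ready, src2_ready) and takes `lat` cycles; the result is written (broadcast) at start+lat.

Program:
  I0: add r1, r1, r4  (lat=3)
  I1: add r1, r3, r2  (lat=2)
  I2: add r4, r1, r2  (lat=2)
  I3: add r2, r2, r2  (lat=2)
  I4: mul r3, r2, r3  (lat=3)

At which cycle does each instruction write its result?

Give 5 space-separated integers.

Answer: 4 4 6 6 9

Derivation:
I0 add r1: issue@1 deps=(None,None) exec_start@1 write@4
I1 add r1: issue@2 deps=(None,None) exec_start@2 write@4
I2 add r4: issue@3 deps=(1,None) exec_start@4 write@6
I3 add r2: issue@4 deps=(None,None) exec_start@4 write@6
I4 mul r3: issue@5 deps=(3,None) exec_start@6 write@9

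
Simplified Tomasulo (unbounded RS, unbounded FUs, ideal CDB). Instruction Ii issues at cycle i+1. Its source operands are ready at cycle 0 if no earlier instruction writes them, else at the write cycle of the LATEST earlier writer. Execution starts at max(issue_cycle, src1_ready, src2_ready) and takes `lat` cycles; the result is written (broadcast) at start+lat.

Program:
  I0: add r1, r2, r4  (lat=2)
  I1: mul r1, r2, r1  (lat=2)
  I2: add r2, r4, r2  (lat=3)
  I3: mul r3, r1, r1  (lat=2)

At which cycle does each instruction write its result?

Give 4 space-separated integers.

Answer: 3 5 6 7

Derivation:
I0 add r1: issue@1 deps=(None,None) exec_start@1 write@3
I1 mul r1: issue@2 deps=(None,0) exec_start@3 write@5
I2 add r2: issue@3 deps=(None,None) exec_start@3 write@6
I3 mul r3: issue@4 deps=(1,1) exec_start@5 write@7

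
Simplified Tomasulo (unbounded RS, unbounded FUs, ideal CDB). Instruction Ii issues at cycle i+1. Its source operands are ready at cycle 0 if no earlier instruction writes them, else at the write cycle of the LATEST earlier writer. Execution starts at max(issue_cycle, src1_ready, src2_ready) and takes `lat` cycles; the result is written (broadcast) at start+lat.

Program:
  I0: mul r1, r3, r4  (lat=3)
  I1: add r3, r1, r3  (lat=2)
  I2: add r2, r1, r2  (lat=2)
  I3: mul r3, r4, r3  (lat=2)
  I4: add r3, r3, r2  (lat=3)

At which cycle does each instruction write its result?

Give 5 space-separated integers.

Answer: 4 6 6 8 11

Derivation:
I0 mul r1: issue@1 deps=(None,None) exec_start@1 write@4
I1 add r3: issue@2 deps=(0,None) exec_start@4 write@6
I2 add r2: issue@3 deps=(0,None) exec_start@4 write@6
I3 mul r3: issue@4 deps=(None,1) exec_start@6 write@8
I4 add r3: issue@5 deps=(3,2) exec_start@8 write@11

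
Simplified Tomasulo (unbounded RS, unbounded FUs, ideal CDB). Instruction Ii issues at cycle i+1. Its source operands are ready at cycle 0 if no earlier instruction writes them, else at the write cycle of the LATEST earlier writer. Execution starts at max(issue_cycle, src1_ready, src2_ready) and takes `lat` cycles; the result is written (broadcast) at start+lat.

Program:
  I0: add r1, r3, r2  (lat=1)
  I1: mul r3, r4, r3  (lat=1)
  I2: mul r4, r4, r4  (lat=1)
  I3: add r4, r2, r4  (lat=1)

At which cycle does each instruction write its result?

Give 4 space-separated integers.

Answer: 2 3 4 5

Derivation:
I0 add r1: issue@1 deps=(None,None) exec_start@1 write@2
I1 mul r3: issue@2 deps=(None,None) exec_start@2 write@3
I2 mul r4: issue@3 deps=(None,None) exec_start@3 write@4
I3 add r4: issue@4 deps=(None,2) exec_start@4 write@5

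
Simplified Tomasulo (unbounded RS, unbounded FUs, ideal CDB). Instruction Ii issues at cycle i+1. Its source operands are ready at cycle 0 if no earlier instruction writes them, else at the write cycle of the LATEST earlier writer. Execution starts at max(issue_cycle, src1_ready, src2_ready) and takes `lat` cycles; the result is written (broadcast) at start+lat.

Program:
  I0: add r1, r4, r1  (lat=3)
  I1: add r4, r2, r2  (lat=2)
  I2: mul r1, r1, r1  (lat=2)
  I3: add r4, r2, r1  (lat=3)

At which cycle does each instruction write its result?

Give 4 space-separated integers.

Answer: 4 4 6 9

Derivation:
I0 add r1: issue@1 deps=(None,None) exec_start@1 write@4
I1 add r4: issue@2 deps=(None,None) exec_start@2 write@4
I2 mul r1: issue@3 deps=(0,0) exec_start@4 write@6
I3 add r4: issue@4 deps=(None,2) exec_start@6 write@9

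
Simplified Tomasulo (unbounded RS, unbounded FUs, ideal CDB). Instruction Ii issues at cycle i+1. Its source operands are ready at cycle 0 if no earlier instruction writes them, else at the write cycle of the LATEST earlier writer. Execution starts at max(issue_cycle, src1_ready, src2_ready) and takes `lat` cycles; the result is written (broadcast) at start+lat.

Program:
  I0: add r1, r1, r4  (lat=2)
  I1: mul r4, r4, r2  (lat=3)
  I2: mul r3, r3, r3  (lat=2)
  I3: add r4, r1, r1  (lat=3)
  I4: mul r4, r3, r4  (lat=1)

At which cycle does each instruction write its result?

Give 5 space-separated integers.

I0 add r1: issue@1 deps=(None,None) exec_start@1 write@3
I1 mul r4: issue@2 deps=(None,None) exec_start@2 write@5
I2 mul r3: issue@3 deps=(None,None) exec_start@3 write@5
I3 add r4: issue@4 deps=(0,0) exec_start@4 write@7
I4 mul r4: issue@5 deps=(2,3) exec_start@7 write@8

Answer: 3 5 5 7 8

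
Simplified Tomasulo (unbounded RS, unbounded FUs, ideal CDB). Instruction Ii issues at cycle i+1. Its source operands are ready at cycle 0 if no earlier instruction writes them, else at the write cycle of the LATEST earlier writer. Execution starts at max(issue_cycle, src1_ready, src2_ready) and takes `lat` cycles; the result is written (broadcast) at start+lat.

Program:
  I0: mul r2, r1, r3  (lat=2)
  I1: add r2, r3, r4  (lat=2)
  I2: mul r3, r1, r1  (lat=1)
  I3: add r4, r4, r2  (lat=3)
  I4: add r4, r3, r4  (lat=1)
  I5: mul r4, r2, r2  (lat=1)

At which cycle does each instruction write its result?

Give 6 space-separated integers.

Answer: 3 4 4 7 8 7

Derivation:
I0 mul r2: issue@1 deps=(None,None) exec_start@1 write@3
I1 add r2: issue@2 deps=(None,None) exec_start@2 write@4
I2 mul r3: issue@3 deps=(None,None) exec_start@3 write@4
I3 add r4: issue@4 deps=(None,1) exec_start@4 write@7
I4 add r4: issue@5 deps=(2,3) exec_start@7 write@8
I5 mul r4: issue@6 deps=(1,1) exec_start@6 write@7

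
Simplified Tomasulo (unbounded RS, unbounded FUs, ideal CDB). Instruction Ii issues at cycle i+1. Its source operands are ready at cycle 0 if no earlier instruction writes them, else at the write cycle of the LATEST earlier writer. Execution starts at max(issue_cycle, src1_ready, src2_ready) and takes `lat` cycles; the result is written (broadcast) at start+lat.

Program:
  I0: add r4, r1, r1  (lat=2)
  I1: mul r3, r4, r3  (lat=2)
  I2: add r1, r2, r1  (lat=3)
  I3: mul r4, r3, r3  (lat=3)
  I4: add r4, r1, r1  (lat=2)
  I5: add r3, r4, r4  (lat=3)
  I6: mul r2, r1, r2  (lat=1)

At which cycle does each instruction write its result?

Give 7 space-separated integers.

Answer: 3 5 6 8 8 11 8

Derivation:
I0 add r4: issue@1 deps=(None,None) exec_start@1 write@3
I1 mul r3: issue@2 deps=(0,None) exec_start@3 write@5
I2 add r1: issue@3 deps=(None,None) exec_start@3 write@6
I3 mul r4: issue@4 deps=(1,1) exec_start@5 write@8
I4 add r4: issue@5 deps=(2,2) exec_start@6 write@8
I5 add r3: issue@6 deps=(4,4) exec_start@8 write@11
I6 mul r2: issue@7 deps=(2,None) exec_start@7 write@8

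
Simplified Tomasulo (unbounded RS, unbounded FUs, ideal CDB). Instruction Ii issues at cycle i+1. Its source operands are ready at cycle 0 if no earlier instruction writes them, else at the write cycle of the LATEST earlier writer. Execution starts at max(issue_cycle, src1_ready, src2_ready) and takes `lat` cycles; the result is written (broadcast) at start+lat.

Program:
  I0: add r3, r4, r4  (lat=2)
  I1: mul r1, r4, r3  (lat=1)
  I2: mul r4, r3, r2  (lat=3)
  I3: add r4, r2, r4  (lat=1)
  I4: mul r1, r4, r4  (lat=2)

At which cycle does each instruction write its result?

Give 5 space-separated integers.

I0 add r3: issue@1 deps=(None,None) exec_start@1 write@3
I1 mul r1: issue@2 deps=(None,0) exec_start@3 write@4
I2 mul r4: issue@3 deps=(0,None) exec_start@3 write@6
I3 add r4: issue@4 deps=(None,2) exec_start@6 write@7
I4 mul r1: issue@5 deps=(3,3) exec_start@7 write@9

Answer: 3 4 6 7 9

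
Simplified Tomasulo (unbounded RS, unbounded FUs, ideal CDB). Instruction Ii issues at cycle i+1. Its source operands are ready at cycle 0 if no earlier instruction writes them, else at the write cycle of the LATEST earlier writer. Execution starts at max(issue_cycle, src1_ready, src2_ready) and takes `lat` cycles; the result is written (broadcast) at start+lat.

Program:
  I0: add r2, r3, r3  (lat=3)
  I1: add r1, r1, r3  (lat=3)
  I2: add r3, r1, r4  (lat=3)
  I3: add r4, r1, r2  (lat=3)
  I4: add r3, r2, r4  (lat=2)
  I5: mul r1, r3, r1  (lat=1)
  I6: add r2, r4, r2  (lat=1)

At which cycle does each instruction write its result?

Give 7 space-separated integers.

I0 add r2: issue@1 deps=(None,None) exec_start@1 write@4
I1 add r1: issue@2 deps=(None,None) exec_start@2 write@5
I2 add r3: issue@3 deps=(1,None) exec_start@5 write@8
I3 add r4: issue@4 deps=(1,0) exec_start@5 write@8
I4 add r3: issue@5 deps=(0,3) exec_start@8 write@10
I5 mul r1: issue@6 deps=(4,1) exec_start@10 write@11
I6 add r2: issue@7 deps=(3,0) exec_start@8 write@9

Answer: 4 5 8 8 10 11 9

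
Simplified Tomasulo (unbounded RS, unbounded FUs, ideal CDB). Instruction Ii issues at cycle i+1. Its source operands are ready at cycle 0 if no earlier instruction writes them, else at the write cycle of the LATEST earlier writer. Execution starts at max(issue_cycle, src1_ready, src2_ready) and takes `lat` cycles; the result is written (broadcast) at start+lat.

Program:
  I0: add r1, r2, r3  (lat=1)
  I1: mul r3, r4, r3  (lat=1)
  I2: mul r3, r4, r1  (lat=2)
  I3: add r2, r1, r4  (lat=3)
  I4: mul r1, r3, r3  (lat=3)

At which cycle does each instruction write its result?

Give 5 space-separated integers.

Answer: 2 3 5 7 8

Derivation:
I0 add r1: issue@1 deps=(None,None) exec_start@1 write@2
I1 mul r3: issue@2 deps=(None,None) exec_start@2 write@3
I2 mul r3: issue@3 deps=(None,0) exec_start@3 write@5
I3 add r2: issue@4 deps=(0,None) exec_start@4 write@7
I4 mul r1: issue@5 deps=(2,2) exec_start@5 write@8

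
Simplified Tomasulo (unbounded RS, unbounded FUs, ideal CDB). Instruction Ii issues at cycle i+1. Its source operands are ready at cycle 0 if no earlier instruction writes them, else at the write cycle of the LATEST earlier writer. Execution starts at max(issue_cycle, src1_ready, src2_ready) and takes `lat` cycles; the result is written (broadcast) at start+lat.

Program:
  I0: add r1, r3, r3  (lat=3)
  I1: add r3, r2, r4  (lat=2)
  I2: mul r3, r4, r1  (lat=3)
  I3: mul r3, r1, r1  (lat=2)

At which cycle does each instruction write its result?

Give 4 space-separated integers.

Answer: 4 4 7 6

Derivation:
I0 add r1: issue@1 deps=(None,None) exec_start@1 write@4
I1 add r3: issue@2 deps=(None,None) exec_start@2 write@4
I2 mul r3: issue@3 deps=(None,0) exec_start@4 write@7
I3 mul r3: issue@4 deps=(0,0) exec_start@4 write@6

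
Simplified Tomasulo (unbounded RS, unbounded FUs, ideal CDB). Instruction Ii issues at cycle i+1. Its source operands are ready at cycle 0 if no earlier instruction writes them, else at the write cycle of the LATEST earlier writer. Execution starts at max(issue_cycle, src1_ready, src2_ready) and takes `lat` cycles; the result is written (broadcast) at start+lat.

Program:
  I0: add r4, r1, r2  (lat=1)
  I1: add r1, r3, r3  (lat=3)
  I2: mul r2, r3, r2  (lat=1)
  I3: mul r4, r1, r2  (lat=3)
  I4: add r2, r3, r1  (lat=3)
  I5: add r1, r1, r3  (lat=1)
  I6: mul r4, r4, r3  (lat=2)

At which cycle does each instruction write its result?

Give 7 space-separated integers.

Answer: 2 5 4 8 8 7 10

Derivation:
I0 add r4: issue@1 deps=(None,None) exec_start@1 write@2
I1 add r1: issue@2 deps=(None,None) exec_start@2 write@5
I2 mul r2: issue@3 deps=(None,None) exec_start@3 write@4
I3 mul r4: issue@4 deps=(1,2) exec_start@5 write@8
I4 add r2: issue@5 deps=(None,1) exec_start@5 write@8
I5 add r1: issue@6 deps=(1,None) exec_start@6 write@7
I6 mul r4: issue@7 deps=(3,None) exec_start@8 write@10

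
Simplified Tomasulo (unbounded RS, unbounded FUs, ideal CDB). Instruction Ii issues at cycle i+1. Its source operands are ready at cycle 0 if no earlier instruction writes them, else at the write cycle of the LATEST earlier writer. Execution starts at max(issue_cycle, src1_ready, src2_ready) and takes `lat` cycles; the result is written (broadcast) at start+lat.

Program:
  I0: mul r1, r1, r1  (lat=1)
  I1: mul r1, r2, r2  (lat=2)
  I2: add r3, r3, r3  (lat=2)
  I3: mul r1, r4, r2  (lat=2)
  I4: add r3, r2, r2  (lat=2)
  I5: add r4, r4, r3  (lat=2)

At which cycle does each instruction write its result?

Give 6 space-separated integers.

Answer: 2 4 5 6 7 9

Derivation:
I0 mul r1: issue@1 deps=(None,None) exec_start@1 write@2
I1 mul r1: issue@2 deps=(None,None) exec_start@2 write@4
I2 add r3: issue@3 deps=(None,None) exec_start@3 write@5
I3 mul r1: issue@4 deps=(None,None) exec_start@4 write@6
I4 add r3: issue@5 deps=(None,None) exec_start@5 write@7
I5 add r4: issue@6 deps=(None,4) exec_start@7 write@9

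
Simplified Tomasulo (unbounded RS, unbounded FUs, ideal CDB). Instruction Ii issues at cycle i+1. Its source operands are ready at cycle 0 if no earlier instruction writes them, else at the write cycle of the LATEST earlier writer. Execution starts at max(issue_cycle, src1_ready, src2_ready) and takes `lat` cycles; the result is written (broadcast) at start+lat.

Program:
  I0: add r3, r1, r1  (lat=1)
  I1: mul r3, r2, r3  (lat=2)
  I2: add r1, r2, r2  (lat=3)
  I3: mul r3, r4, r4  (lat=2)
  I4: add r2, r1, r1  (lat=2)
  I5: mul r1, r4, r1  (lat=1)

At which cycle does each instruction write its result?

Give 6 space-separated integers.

Answer: 2 4 6 6 8 7

Derivation:
I0 add r3: issue@1 deps=(None,None) exec_start@1 write@2
I1 mul r3: issue@2 deps=(None,0) exec_start@2 write@4
I2 add r1: issue@3 deps=(None,None) exec_start@3 write@6
I3 mul r3: issue@4 deps=(None,None) exec_start@4 write@6
I4 add r2: issue@5 deps=(2,2) exec_start@6 write@8
I5 mul r1: issue@6 deps=(None,2) exec_start@6 write@7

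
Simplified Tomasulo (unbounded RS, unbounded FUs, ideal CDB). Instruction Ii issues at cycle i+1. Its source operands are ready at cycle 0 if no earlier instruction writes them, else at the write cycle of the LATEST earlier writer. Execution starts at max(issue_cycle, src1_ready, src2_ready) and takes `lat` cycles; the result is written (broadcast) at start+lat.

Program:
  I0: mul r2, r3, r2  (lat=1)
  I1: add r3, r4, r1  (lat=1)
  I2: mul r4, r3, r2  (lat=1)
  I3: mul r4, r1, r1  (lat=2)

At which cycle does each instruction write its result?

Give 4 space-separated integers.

Answer: 2 3 4 6

Derivation:
I0 mul r2: issue@1 deps=(None,None) exec_start@1 write@2
I1 add r3: issue@2 deps=(None,None) exec_start@2 write@3
I2 mul r4: issue@3 deps=(1,0) exec_start@3 write@4
I3 mul r4: issue@4 deps=(None,None) exec_start@4 write@6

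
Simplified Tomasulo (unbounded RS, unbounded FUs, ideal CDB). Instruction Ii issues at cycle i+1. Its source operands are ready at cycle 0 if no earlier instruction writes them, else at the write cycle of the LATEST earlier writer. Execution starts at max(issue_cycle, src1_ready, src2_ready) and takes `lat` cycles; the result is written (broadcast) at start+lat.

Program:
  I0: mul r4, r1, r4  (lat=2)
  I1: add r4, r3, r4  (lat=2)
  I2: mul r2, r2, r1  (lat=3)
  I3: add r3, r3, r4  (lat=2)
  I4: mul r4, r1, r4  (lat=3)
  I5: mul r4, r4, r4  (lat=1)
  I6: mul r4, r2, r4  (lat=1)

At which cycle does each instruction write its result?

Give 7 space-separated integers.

Answer: 3 5 6 7 8 9 10

Derivation:
I0 mul r4: issue@1 deps=(None,None) exec_start@1 write@3
I1 add r4: issue@2 deps=(None,0) exec_start@3 write@5
I2 mul r2: issue@3 deps=(None,None) exec_start@3 write@6
I3 add r3: issue@4 deps=(None,1) exec_start@5 write@7
I4 mul r4: issue@5 deps=(None,1) exec_start@5 write@8
I5 mul r4: issue@6 deps=(4,4) exec_start@8 write@9
I6 mul r4: issue@7 deps=(2,5) exec_start@9 write@10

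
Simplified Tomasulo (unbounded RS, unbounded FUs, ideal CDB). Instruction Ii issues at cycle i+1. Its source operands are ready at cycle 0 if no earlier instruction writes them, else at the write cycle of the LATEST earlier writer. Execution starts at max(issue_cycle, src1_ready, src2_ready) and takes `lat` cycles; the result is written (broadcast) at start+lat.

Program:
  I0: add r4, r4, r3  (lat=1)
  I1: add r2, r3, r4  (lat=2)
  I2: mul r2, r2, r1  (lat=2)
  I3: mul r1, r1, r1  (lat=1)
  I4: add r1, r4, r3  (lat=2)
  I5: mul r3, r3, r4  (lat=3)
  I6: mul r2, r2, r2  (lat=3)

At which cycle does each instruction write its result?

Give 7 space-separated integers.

I0 add r4: issue@1 deps=(None,None) exec_start@1 write@2
I1 add r2: issue@2 deps=(None,0) exec_start@2 write@4
I2 mul r2: issue@3 deps=(1,None) exec_start@4 write@6
I3 mul r1: issue@4 deps=(None,None) exec_start@4 write@5
I4 add r1: issue@5 deps=(0,None) exec_start@5 write@7
I5 mul r3: issue@6 deps=(None,0) exec_start@6 write@9
I6 mul r2: issue@7 deps=(2,2) exec_start@7 write@10

Answer: 2 4 6 5 7 9 10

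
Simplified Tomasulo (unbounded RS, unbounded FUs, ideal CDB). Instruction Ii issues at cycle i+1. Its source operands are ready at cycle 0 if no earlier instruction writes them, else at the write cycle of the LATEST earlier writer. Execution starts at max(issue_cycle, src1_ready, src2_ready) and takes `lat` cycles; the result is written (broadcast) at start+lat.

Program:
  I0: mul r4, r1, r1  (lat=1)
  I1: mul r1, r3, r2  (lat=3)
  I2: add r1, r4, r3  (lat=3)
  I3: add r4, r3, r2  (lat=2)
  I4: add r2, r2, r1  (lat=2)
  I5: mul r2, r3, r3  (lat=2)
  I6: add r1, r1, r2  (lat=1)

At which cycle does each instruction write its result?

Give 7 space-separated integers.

I0 mul r4: issue@1 deps=(None,None) exec_start@1 write@2
I1 mul r1: issue@2 deps=(None,None) exec_start@2 write@5
I2 add r1: issue@3 deps=(0,None) exec_start@3 write@6
I3 add r4: issue@4 deps=(None,None) exec_start@4 write@6
I4 add r2: issue@5 deps=(None,2) exec_start@6 write@8
I5 mul r2: issue@6 deps=(None,None) exec_start@6 write@8
I6 add r1: issue@7 deps=(2,5) exec_start@8 write@9

Answer: 2 5 6 6 8 8 9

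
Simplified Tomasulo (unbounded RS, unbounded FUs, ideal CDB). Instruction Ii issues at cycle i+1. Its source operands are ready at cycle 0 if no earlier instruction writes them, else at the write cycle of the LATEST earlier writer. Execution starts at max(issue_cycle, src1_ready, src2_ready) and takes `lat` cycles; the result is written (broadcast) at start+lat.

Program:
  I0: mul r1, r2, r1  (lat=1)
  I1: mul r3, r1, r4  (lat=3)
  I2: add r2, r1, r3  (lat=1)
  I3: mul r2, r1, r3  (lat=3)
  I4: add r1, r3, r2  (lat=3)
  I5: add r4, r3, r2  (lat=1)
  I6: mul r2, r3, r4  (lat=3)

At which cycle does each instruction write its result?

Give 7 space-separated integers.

Answer: 2 5 6 8 11 9 12

Derivation:
I0 mul r1: issue@1 deps=(None,None) exec_start@1 write@2
I1 mul r3: issue@2 deps=(0,None) exec_start@2 write@5
I2 add r2: issue@3 deps=(0,1) exec_start@5 write@6
I3 mul r2: issue@4 deps=(0,1) exec_start@5 write@8
I4 add r1: issue@5 deps=(1,3) exec_start@8 write@11
I5 add r4: issue@6 deps=(1,3) exec_start@8 write@9
I6 mul r2: issue@7 deps=(1,5) exec_start@9 write@12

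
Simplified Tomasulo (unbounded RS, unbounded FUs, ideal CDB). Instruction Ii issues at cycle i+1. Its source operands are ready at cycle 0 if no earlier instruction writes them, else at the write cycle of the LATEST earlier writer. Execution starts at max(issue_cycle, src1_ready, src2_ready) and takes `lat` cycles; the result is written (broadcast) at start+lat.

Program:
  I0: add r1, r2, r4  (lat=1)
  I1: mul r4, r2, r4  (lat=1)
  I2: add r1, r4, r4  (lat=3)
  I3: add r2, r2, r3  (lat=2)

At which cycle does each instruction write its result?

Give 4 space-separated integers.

Answer: 2 3 6 6

Derivation:
I0 add r1: issue@1 deps=(None,None) exec_start@1 write@2
I1 mul r4: issue@2 deps=(None,None) exec_start@2 write@3
I2 add r1: issue@3 deps=(1,1) exec_start@3 write@6
I3 add r2: issue@4 deps=(None,None) exec_start@4 write@6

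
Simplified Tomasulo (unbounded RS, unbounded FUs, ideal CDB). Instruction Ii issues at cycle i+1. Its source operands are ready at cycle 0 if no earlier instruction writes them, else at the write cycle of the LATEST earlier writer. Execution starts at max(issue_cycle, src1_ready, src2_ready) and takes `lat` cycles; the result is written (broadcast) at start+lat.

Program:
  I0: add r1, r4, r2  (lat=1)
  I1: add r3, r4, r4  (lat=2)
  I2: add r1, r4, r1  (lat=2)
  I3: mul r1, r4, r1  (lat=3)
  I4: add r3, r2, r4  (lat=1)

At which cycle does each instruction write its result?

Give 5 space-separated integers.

Answer: 2 4 5 8 6

Derivation:
I0 add r1: issue@1 deps=(None,None) exec_start@1 write@2
I1 add r3: issue@2 deps=(None,None) exec_start@2 write@4
I2 add r1: issue@3 deps=(None,0) exec_start@3 write@5
I3 mul r1: issue@4 deps=(None,2) exec_start@5 write@8
I4 add r3: issue@5 deps=(None,None) exec_start@5 write@6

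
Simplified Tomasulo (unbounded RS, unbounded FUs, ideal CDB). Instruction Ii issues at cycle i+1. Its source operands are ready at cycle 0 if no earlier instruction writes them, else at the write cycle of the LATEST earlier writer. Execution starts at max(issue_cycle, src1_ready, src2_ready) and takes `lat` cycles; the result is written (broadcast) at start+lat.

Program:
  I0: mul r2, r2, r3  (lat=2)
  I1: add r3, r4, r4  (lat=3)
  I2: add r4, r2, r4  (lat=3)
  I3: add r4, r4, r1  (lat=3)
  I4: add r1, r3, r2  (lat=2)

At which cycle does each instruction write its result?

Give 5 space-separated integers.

I0 mul r2: issue@1 deps=(None,None) exec_start@1 write@3
I1 add r3: issue@2 deps=(None,None) exec_start@2 write@5
I2 add r4: issue@3 deps=(0,None) exec_start@3 write@6
I3 add r4: issue@4 deps=(2,None) exec_start@6 write@9
I4 add r1: issue@5 deps=(1,0) exec_start@5 write@7

Answer: 3 5 6 9 7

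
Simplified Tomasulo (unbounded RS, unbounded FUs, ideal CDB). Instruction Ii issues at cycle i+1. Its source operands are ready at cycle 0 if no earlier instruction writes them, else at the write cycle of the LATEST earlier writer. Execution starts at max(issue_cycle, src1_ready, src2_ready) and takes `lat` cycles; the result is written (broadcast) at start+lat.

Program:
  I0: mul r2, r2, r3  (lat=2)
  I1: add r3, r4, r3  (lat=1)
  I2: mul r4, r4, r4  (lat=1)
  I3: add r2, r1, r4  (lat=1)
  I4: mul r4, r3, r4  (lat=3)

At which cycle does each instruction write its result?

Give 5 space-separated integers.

I0 mul r2: issue@1 deps=(None,None) exec_start@1 write@3
I1 add r3: issue@2 deps=(None,None) exec_start@2 write@3
I2 mul r4: issue@3 deps=(None,None) exec_start@3 write@4
I3 add r2: issue@4 deps=(None,2) exec_start@4 write@5
I4 mul r4: issue@5 deps=(1,2) exec_start@5 write@8

Answer: 3 3 4 5 8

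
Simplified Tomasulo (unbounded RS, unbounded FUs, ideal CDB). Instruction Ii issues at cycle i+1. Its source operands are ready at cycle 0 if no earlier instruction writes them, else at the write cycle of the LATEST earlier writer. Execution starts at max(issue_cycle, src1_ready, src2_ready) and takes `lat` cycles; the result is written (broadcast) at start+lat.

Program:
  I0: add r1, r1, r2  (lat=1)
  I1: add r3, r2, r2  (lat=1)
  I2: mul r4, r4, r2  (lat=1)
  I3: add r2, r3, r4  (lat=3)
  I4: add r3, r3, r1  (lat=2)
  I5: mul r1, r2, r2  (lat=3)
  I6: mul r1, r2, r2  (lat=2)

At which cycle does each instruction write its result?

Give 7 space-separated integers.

Answer: 2 3 4 7 7 10 9

Derivation:
I0 add r1: issue@1 deps=(None,None) exec_start@1 write@2
I1 add r3: issue@2 deps=(None,None) exec_start@2 write@3
I2 mul r4: issue@3 deps=(None,None) exec_start@3 write@4
I3 add r2: issue@4 deps=(1,2) exec_start@4 write@7
I4 add r3: issue@5 deps=(1,0) exec_start@5 write@7
I5 mul r1: issue@6 deps=(3,3) exec_start@7 write@10
I6 mul r1: issue@7 deps=(3,3) exec_start@7 write@9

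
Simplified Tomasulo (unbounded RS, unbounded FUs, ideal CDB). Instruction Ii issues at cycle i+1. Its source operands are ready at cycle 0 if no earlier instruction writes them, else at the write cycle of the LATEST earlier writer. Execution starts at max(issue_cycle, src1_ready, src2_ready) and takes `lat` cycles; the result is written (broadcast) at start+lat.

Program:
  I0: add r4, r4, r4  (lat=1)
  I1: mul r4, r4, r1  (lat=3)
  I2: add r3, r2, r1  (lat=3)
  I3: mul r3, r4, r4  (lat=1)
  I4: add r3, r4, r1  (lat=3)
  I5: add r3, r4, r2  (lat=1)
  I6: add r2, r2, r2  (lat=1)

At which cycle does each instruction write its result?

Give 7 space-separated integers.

Answer: 2 5 6 6 8 7 8

Derivation:
I0 add r4: issue@1 deps=(None,None) exec_start@1 write@2
I1 mul r4: issue@2 deps=(0,None) exec_start@2 write@5
I2 add r3: issue@3 deps=(None,None) exec_start@3 write@6
I3 mul r3: issue@4 deps=(1,1) exec_start@5 write@6
I4 add r3: issue@5 deps=(1,None) exec_start@5 write@8
I5 add r3: issue@6 deps=(1,None) exec_start@6 write@7
I6 add r2: issue@7 deps=(None,None) exec_start@7 write@8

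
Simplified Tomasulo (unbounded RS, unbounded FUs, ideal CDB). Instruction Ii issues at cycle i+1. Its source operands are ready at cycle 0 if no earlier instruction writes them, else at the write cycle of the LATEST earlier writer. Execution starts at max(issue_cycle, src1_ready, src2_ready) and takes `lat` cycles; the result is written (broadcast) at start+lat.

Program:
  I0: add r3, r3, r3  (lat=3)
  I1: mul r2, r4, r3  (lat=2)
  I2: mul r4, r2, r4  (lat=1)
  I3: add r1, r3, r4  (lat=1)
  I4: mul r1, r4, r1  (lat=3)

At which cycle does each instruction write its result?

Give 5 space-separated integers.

I0 add r3: issue@1 deps=(None,None) exec_start@1 write@4
I1 mul r2: issue@2 deps=(None,0) exec_start@4 write@6
I2 mul r4: issue@3 deps=(1,None) exec_start@6 write@7
I3 add r1: issue@4 deps=(0,2) exec_start@7 write@8
I4 mul r1: issue@5 deps=(2,3) exec_start@8 write@11

Answer: 4 6 7 8 11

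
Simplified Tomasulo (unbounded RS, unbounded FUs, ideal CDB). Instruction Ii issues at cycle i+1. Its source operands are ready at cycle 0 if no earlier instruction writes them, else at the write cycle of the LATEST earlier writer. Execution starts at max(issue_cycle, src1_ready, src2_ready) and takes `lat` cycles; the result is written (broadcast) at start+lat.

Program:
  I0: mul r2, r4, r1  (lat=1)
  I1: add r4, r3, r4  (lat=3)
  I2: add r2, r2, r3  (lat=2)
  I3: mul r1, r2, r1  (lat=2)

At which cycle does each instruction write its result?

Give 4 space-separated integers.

I0 mul r2: issue@1 deps=(None,None) exec_start@1 write@2
I1 add r4: issue@2 deps=(None,None) exec_start@2 write@5
I2 add r2: issue@3 deps=(0,None) exec_start@3 write@5
I3 mul r1: issue@4 deps=(2,None) exec_start@5 write@7

Answer: 2 5 5 7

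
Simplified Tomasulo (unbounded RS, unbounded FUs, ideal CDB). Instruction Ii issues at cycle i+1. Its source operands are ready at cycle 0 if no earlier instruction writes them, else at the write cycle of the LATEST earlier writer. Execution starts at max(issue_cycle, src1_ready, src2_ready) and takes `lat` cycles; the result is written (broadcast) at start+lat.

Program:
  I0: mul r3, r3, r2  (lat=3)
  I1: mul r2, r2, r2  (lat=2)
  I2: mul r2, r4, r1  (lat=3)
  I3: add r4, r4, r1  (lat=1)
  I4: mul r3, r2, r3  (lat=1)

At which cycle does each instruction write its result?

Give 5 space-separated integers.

I0 mul r3: issue@1 deps=(None,None) exec_start@1 write@4
I1 mul r2: issue@2 deps=(None,None) exec_start@2 write@4
I2 mul r2: issue@3 deps=(None,None) exec_start@3 write@6
I3 add r4: issue@4 deps=(None,None) exec_start@4 write@5
I4 mul r3: issue@5 deps=(2,0) exec_start@6 write@7

Answer: 4 4 6 5 7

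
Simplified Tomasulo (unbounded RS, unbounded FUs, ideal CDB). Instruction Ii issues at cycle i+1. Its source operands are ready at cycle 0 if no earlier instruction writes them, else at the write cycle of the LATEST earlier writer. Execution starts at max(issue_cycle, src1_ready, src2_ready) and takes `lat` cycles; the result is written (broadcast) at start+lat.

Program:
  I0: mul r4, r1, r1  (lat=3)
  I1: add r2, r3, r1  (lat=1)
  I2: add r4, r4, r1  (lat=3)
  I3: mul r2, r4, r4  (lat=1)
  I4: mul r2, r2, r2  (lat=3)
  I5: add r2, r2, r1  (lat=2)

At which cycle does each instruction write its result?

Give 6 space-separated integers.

I0 mul r4: issue@1 deps=(None,None) exec_start@1 write@4
I1 add r2: issue@2 deps=(None,None) exec_start@2 write@3
I2 add r4: issue@3 deps=(0,None) exec_start@4 write@7
I3 mul r2: issue@4 deps=(2,2) exec_start@7 write@8
I4 mul r2: issue@5 deps=(3,3) exec_start@8 write@11
I5 add r2: issue@6 deps=(4,None) exec_start@11 write@13

Answer: 4 3 7 8 11 13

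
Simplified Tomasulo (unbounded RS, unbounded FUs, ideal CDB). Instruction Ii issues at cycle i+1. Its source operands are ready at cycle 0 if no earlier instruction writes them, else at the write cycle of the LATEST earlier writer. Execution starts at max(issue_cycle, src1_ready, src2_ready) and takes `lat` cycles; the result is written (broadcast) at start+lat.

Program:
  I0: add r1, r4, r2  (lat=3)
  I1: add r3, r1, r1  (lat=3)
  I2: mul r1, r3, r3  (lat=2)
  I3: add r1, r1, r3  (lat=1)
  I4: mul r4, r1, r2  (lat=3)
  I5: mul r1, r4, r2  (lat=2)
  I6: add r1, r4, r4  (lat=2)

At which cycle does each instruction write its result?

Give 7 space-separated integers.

Answer: 4 7 9 10 13 15 15

Derivation:
I0 add r1: issue@1 deps=(None,None) exec_start@1 write@4
I1 add r3: issue@2 deps=(0,0) exec_start@4 write@7
I2 mul r1: issue@3 deps=(1,1) exec_start@7 write@9
I3 add r1: issue@4 deps=(2,1) exec_start@9 write@10
I4 mul r4: issue@5 deps=(3,None) exec_start@10 write@13
I5 mul r1: issue@6 deps=(4,None) exec_start@13 write@15
I6 add r1: issue@7 deps=(4,4) exec_start@13 write@15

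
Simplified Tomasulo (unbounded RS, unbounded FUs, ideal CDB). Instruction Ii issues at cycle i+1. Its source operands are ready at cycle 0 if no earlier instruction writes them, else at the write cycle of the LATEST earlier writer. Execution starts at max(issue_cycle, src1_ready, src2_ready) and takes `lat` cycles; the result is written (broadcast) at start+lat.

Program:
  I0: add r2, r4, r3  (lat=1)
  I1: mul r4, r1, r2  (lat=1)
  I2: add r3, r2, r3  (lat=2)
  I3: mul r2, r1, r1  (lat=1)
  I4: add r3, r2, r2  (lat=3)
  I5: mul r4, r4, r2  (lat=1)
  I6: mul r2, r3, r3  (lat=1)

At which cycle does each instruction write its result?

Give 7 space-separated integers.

I0 add r2: issue@1 deps=(None,None) exec_start@1 write@2
I1 mul r4: issue@2 deps=(None,0) exec_start@2 write@3
I2 add r3: issue@3 deps=(0,None) exec_start@3 write@5
I3 mul r2: issue@4 deps=(None,None) exec_start@4 write@5
I4 add r3: issue@5 deps=(3,3) exec_start@5 write@8
I5 mul r4: issue@6 deps=(1,3) exec_start@6 write@7
I6 mul r2: issue@7 deps=(4,4) exec_start@8 write@9

Answer: 2 3 5 5 8 7 9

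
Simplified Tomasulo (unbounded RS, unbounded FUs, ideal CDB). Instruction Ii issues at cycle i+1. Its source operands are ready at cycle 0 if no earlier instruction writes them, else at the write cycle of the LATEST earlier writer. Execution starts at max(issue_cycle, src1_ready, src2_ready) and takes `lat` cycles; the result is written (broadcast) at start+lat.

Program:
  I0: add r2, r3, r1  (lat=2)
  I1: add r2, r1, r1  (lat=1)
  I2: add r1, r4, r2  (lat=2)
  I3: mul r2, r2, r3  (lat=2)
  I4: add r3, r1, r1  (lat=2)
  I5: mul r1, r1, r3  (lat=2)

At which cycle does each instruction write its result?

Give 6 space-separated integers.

Answer: 3 3 5 6 7 9

Derivation:
I0 add r2: issue@1 deps=(None,None) exec_start@1 write@3
I1 add r2: issue@2 deps=(None,None) exec_start@2 write@3
I2 add r1: issue@3 deps=(None,1) exec_start@3 write@5
I3 mul r2: issue@4 deps=(1,None) exec_start@4 write@6
I4 add r3: issue@5 deps=(2,2) exec_start@5 write@7
I5 mul r1: issue@6 deps=(2,4) exec_start@7 write@9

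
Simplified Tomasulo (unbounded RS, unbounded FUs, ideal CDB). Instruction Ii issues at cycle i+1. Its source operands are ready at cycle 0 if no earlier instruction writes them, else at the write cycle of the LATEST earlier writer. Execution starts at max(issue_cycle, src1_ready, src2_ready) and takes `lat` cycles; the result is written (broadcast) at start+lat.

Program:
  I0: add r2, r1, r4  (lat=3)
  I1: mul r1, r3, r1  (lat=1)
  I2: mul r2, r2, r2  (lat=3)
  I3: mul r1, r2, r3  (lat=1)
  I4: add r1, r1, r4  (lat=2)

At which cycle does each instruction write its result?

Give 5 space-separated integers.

Answer: 4 3 7 8 10

Derivation:
I0 add r2: issue@1 deps=(None,None) exec_start@1 write@4
I1 mul r1: issue@2 deps=(None,None) exec_start@2 write@3
I2 mul r2: issue@3 deps=(0,0) exec_start@4 write@7
I3 mul r1: issue@4 deps=(2,None) exec_start@7 write@8
I4 add r1: issue@5 deps=(3,None) exec_start@8 write@10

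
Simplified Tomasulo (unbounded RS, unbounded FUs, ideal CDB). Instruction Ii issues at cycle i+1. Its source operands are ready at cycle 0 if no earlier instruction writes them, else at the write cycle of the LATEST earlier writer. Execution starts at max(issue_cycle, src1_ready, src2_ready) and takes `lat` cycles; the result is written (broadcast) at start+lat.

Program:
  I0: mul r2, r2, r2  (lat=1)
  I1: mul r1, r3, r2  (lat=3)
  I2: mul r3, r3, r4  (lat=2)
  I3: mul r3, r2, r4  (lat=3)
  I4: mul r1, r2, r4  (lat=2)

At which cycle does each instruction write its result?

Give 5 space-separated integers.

I0 mul r2: issue@1 deps=(None,None) exec_start@1 write@2
I1 mul r1: issue@2 deps=(None,0) exec_start@2 write@5
I2 mul r3: issue@3 deps=(None,None) exec_start@3 write@5
I3 mul r3: issue@4 deps=(0,None) exec_start@4 write@7
I4 mul r1: issue@5 deps=(0,None) exec_start@5 write@7

Answer: 2 5 5 7 7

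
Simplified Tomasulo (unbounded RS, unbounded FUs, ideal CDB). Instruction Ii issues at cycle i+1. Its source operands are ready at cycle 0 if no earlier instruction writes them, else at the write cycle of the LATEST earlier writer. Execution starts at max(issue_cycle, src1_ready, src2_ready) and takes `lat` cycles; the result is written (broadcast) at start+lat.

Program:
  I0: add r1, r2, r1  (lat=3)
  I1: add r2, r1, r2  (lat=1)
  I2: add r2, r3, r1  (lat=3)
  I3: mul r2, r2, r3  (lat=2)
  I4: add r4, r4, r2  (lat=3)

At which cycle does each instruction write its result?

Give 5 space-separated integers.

I0 add r1: issue@1 deps=(None,None) exec_start@1 write@4
I1 add r2: issue@2 deps=(0,None) exec_start@4 write@5
I2 add r2: issue@3 deps=(None,0) exec_start@4 write@7
I3 mul r2: issue@4 deps=(2,None) exec_start@7 write@9
I4 add r4: issue@5 deps=(None,3) exec_start@9 write@12

Answer: 4 5 7 9 12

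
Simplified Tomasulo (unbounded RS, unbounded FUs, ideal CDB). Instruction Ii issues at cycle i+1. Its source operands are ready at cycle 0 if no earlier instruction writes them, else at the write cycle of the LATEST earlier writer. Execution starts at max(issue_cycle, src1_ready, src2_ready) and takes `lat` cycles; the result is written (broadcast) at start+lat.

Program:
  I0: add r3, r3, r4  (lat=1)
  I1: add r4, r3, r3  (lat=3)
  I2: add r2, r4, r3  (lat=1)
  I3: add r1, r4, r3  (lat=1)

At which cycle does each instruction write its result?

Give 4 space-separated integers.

Answer: 2 5 6 6

Derivation:
I0 add r3: issue@1 deps=(None,None) exec_start@1 write@2
I1 add r4: issue@2 deps=(0,0) exec_start@2 write@5
I2 add r2: issue@3 deps=(1,0) exec_start@5 write@6
I3 add r1: issue@4 deps=(1,0) exec_start@5 write@6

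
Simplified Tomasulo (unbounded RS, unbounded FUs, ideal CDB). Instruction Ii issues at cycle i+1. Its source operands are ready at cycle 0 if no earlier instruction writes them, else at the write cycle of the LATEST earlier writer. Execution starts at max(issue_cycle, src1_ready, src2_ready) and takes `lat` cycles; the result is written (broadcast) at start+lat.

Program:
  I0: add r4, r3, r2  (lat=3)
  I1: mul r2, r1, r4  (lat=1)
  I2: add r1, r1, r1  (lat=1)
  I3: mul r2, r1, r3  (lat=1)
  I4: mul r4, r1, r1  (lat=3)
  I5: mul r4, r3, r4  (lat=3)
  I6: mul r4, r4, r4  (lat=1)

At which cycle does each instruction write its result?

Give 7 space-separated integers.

Answer: 4 5 4 5 8 11 12

Derivation:
I0 add r4: issue@1 deps=(None,None) exec_start@1 write@4
I1 mul r2: issue@2 deps=(None,0) exec_start@4 write@5
I2 add r1: issue@3 deps=(None,None) exec_start@3 write@4
I3 mul r2: issue@4 deps=(2,None) exec_start@4 write@5
I4 mul r4: issue@5 deps=(2,2) exec_start@5 write@8
I5 mul r4: issue@6 deps=(None,4) exec_start@8 write@11
I6 mul r4: issue@7 deps=(5,5) exec_start@11 write@12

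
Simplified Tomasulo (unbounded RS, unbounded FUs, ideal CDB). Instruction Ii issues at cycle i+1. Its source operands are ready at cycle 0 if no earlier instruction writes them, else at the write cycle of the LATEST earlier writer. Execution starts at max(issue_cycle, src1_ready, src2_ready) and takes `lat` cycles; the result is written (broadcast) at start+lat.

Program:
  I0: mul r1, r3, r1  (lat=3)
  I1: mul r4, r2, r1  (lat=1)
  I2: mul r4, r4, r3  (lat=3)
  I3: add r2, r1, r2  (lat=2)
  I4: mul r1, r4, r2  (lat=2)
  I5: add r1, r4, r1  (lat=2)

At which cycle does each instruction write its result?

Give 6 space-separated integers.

I0 mul r1: issue@1 deps=(None,None) exec_start@1 write@4
I1 mul r4: issue@2 deps=(None,0) exec_start@4 write@5
I2 mul r4: issue@3 deps=(1,None) exec_start@5 write@8
I3 add r2: issue@4 deps=(0,None) exec_start@4 write@6
I4 mul r1: issue@5 deps=(2,3) exec_start@8 write@10
I5 add r1: issue@6 deps=(2,4) exec_start@10 write@12

Answer: 4 5 8 6 10 12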